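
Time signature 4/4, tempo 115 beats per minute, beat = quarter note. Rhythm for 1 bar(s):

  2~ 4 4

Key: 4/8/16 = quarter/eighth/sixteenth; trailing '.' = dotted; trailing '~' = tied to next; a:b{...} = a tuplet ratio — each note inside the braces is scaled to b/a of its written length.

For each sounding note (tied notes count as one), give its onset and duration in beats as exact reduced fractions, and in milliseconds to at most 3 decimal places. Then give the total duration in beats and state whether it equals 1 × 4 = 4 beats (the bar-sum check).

1) 0.0ms=0b +1565.217ms=3b
2) 1565.217ms=3b +521.739ms=1b
Σ=4b of 4 (115bpm 4/4) — PASS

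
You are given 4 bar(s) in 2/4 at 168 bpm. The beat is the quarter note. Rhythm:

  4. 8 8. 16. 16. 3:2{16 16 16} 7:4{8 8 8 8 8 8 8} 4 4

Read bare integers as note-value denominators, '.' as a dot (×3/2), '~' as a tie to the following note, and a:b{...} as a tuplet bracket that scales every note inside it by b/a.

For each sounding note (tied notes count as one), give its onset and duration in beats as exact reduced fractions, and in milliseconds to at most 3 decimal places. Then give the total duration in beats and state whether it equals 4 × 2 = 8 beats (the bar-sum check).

1) 0.0ms=0b +535.714ms=3/2b
2) 535.714ms=3/2b +178.571ms=1/2b
3) 714.286ms=2b +267.857ms=3/4b
4) 982.143ms=11/4b +133.929ms=3/8b
5) 1116.071ms=25/8b +133.929ms=3/8b
6) 1250.0ms=7/2b +59.524ms=1/6b
7) 1309.524ms=11/3b +59.524ms=1/6b
8) 1369.048ms=23/6b +59.524ms=1/6b
9) 1428.571ms=4b +102.041ms=2/7b
10) 1530.612ms=30/7b +102.041ms=2/7b
11) 1632.653ms=32/7b +102.041ms=2/7b
12) 1734.694ms=34/7b +102.041ms=2/7b
13) 1836.735ms=36/7b +102.041ms=2/7b
14) 1938.776ms=38/7b +102.041ms=2/7b
15) 2040.816ms=40/7b +102.041ms=2/7b
16) 2142.857ms=6b +357.143ms=1b
17) 2500.0ms=7b +357.143ms=1b
Σ=8b of 8 (168bpm 2/4) — PASS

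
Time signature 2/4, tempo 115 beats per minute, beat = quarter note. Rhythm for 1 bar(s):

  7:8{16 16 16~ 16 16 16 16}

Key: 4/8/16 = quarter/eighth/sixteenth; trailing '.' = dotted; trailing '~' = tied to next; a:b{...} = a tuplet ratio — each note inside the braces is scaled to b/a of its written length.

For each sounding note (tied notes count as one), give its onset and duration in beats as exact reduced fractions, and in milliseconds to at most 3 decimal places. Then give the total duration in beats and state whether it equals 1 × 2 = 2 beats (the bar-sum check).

1) 0.0ms=0b +149.068ms=2/7b
2) 149.068ms=2/7b +149.068ms=2/7b
3) 298.137ms=4/7b +298.137ms=4/7b
4) 596.273ms=8/7b +149.068ms=2/7b
5) 745.342ms=10/7b +149.068ms=2/7b
6) 894.41ms=12/7b +149.068ms=2/7b
Σ=2b of 2 (115bpm 2/4) — PASS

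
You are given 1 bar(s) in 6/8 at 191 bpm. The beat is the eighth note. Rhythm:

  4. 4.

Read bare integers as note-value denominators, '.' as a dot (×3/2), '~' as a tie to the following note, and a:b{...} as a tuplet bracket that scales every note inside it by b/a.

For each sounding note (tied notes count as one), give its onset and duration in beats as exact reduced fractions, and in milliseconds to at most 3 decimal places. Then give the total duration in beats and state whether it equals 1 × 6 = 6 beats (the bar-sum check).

1) 0.0ms=0b +942.408ms=3b
2) 942.408ms=3b +942.408ms=3b
Σ=6b of 6 (191bpm 6/8) — PASS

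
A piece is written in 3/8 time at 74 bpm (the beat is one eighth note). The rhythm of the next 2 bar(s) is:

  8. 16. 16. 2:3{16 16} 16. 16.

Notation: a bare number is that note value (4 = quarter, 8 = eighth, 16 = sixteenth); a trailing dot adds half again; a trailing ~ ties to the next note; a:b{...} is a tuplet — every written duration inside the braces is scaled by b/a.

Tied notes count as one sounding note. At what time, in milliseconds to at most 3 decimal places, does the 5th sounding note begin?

1. 0.0ms @ 0 + 1216.216ms (3/2)
2. 1216.216ms @ 3/2 + 608.108ms (3/4)
3. 1824.324ms @ 9/4 + 608.108ms (3/4)
4. 2432.432ms @ 3 + 608.108ms (3/4)
5. 3040.541ms @ 15/4 + 608.108ms (3/4)
6. 3648.649ms @ 9/2 + 608.108ms (3/4)
7. 4256.757ms @ 21/4 + 608.108ms (3/4)

note 5 onset = 15/4b = 3040.541ms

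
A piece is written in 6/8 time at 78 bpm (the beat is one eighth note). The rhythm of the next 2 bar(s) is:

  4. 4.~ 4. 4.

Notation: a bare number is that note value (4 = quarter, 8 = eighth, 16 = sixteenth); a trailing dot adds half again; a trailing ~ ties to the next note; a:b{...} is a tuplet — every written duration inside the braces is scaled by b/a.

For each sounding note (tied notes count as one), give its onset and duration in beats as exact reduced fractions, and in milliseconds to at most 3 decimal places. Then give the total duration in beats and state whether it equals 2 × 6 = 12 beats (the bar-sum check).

1) 0.0ms=0b +2307.692ms=3b
2) 2307.692ms=3b +4615.385ms=6b
3) 6923.077ms=9b +2307.692ms=3b
Σ=12b of 12 (78bpm 6/8) — PASS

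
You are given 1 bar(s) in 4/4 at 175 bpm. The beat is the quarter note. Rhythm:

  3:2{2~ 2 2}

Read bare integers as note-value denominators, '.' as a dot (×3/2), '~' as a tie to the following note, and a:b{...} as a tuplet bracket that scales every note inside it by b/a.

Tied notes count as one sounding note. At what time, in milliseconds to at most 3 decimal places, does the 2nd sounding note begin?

note 2 onset = 8/3b = 914.286ms

1. 0.0ms @ 0 + 914.286ms (8/3)
2. 914.286ms @ 8/3 + 457.143ms (4/3)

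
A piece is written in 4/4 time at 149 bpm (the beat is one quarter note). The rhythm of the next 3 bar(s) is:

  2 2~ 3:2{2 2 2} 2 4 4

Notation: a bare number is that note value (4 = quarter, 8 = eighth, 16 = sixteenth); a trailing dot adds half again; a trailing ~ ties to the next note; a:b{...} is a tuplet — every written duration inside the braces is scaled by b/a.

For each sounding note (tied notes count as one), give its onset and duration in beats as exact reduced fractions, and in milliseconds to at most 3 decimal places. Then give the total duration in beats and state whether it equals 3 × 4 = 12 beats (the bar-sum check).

1) 0.0ms=0b +805.369ms=2b
2) 805.369ms=2b +1342.282ms=10/3b
3) 2147.651ms=16/3b +536.913ms=4/3b
4) 2684.564ms=20/3b +536.913ms=4/3b
5) 3221.477ms=8b +805.369ms=2b
6) 4026.846ms=10b +402.685ms=1b
7) 4429.53ms=11b +402.685ms=1b
Σ=12b of 12 (149bpm 4/4) — PASS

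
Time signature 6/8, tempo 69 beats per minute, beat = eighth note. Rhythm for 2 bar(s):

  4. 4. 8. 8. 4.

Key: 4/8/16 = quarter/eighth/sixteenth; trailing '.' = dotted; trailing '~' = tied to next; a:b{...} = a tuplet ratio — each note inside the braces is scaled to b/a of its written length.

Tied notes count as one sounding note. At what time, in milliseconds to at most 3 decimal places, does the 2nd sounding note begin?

note 2 onset = 3b = 2608.696ms

1. 0.0ms @ 0 + 2608.696ms (3)
2. 2608.696ms @ 3 + 2608.696ms (3)
3. 5217.391ms @ 6 + 1304.348ms (3/2)
4. 6521.739ms @ 15/2 + 1304.348ms (3/2)
5. 7826.087ms @ 9 + 2608.696ms (3)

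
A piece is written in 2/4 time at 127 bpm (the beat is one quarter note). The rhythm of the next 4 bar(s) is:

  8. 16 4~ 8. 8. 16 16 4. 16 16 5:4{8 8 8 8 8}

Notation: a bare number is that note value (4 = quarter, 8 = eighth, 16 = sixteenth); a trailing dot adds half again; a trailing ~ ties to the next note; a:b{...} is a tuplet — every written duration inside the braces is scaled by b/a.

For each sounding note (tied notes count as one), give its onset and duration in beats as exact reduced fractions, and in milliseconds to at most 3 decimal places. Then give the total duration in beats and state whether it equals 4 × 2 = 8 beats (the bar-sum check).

1) 0.0ms=0b +354.331ms=3/4b
2) 354.331ms=3/4b +118.11ms=1/4b
3) 472.441ms=1b +826.772ms=7/4b
4) 1299.213ms=11/4b +354.331ms=3/4b
5) 1653.543ms=7/2b +118.11ms=1/4b
6) 1771.654ms=15/4b +118.11ms=1/4b
7) 1889.764ms=4b +708.661ms=3/2b
8) 2598.425ms=11/2b +118.11ms=1/4b
9) 2716.535ms=23/4b +118.11ms=1/4b
10) 2834.646ms=6b +188.976ms=2/5b
11) 3023.622ms=32/5b +188.976ms=2/5b
12) 3212.598ms=34/5b +188.976ms=2/5b
13) 3401.575ms=36/5b +188.976ms=2/5b
14) 3590.551ms=38/5b +188.976ms=2/5b
Σ=8b of 8 (127bpm 2/4) — PASS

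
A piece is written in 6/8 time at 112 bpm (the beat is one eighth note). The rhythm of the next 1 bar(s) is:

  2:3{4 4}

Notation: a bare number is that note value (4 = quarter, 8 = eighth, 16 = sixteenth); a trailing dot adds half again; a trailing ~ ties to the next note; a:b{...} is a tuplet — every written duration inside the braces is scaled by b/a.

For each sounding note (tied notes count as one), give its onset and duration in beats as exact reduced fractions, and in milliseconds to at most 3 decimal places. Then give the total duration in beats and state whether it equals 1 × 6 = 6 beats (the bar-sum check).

1) 0.0ms=0b +1607.143ms=3b
2) 1607.143ms=3b +1607.143ms=3b
Σ=6b of 6 (112bpm 6/8) — PASS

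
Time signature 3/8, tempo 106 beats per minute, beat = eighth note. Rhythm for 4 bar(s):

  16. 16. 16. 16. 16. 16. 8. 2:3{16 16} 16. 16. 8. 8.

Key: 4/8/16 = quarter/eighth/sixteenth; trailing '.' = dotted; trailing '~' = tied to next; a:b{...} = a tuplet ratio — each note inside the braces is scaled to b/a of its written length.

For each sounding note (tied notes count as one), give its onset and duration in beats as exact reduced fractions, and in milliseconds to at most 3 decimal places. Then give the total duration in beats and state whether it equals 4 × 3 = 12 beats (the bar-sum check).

1) 0.0ms=0b +424.528ms=3/4b
2) 424.528ms=3/4b +424.528ms=3/4b
3) 849.057ms=3/2b +424.528ms=3/4b
4) 1273.585ms=9/4b +424.528ms=3/4b
5) 1698.113ms=3b +424.528ms=3/4b
6) 2122.642ms=15/4b +424.528ms=3/4b
7) 2547.17ms=9/2b +849.057ms=3/2b
8) 3396.226ms=6b +424.528ms=3/4b
9) 3820.755ms=27/4b +424.528ms=3/4b
10) 4245.283ms=15/2b +424.528ms=3/4b
11) 4669.811ms=33/4b +424.528ms=3/4b
12) 5094.34ms=9b +849.057ms=3/2b
13) 5943.396ms=21/2b +849.057ms=3/2b
Σ=12b of 12 (106bpm 3/8) — PASS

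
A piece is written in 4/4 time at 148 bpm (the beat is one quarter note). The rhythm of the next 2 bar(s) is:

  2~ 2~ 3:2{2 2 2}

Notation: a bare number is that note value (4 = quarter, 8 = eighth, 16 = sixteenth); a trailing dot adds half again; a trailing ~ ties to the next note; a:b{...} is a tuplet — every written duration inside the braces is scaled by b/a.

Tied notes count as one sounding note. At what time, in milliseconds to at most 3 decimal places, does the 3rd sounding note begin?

note 3 onset = 20/3b = 2702.703ms

1. 0.0ms @ 0 + 2162.162ms (16/3)
2. 2162.162ms @ 16/3 + 540.541ms (4/3)
3. 2702.703ms @ 20/3 + 540.541ms (4/3)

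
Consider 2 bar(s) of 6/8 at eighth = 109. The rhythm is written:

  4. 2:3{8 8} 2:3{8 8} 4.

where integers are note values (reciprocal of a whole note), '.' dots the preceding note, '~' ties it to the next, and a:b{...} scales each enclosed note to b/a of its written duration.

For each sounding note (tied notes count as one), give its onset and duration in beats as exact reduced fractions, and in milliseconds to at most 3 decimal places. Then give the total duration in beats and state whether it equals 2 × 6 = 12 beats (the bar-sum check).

1) 0.0ms=0b +1651.376ms=3b
2) 1651.376ms=3b +825.688ms=3/2b
3) 2477.064ms=9/2b +825.688ms=3/2b
4) 3302.752ms=6b +825.688ms=3/2b
5) 4128.44ms=15/2b +825.688ms=3/2b
6) 4954.128ms=9b +1651.376ms=3b
Σ=12b of 12 (109bpm 6/8) — PASS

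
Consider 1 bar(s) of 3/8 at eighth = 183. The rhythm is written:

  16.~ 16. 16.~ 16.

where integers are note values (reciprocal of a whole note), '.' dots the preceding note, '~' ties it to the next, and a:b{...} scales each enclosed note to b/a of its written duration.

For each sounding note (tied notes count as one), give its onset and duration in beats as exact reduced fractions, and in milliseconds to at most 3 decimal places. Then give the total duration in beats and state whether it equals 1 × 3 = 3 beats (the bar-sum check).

1) 0.0ms=0b +491.803ms=3/2b
2) 491.803ms=3/2b +491.803ms=3/2b
Σ=3b of 3 (183bpm 3/8) — PASS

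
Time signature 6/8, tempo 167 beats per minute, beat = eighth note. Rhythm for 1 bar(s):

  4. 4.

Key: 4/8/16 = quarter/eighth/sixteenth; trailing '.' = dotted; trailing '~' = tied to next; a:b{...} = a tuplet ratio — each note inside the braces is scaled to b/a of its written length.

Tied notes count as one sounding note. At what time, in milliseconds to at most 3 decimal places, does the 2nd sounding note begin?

note 2 onset = 3b = 1077.844ms

1. 0.0ms @ 0 + 1077.844ms (3)
2. 1077.844ms @ 3 + 1077.844ms (3)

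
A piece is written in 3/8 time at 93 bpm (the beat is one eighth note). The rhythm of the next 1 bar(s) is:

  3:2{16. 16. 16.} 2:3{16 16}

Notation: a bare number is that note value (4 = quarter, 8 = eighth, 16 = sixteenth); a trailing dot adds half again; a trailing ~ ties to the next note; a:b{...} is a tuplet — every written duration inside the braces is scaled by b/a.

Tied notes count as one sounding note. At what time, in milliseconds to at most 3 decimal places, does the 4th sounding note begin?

1. 0.0ms @ 0 + 322.581ms (1/2)
2. 322.581ms @ 1/2 + 322.581ms (1/2)
3. 645.161ms @ 1 + 322.581ms (1/2)
4. 967.742ms @ 3/2 + 483.871ms (3/4)
5. 1451.613ms @ 9/4 + 483.871ms (3/4)

note 4 onset = 3/2b = 967.742ms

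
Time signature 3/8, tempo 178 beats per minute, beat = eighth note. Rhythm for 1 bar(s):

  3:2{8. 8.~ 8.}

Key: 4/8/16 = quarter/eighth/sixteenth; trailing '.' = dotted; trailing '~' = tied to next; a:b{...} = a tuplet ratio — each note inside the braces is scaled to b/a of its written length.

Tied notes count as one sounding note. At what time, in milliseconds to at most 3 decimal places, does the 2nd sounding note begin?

1. 0.0ms @ 0 + 337.079ms (1)
2. 337.079ms @ 1 + 674.157ms (2)

note 2 onset = 1b = 337.079ms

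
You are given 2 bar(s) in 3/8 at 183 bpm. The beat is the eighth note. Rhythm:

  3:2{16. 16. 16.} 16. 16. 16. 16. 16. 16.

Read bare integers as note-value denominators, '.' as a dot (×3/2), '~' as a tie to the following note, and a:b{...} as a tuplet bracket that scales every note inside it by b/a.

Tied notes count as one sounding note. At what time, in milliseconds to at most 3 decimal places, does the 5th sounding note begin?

note 5 onset = 9/4b = 737.705ms

1. 0.0ms @ 0 + 163.934ms (1/2)
2. 163.934ms @ 1/2 + 163.934ms (1/2)
3. 327.869ms @ 1 + 163.934ms (1/2)
4. 491.803ms @ 3/2 + 245.902ms (3/4)
5. 737.705ms @ 9/4 + 245.902ms (3/4)
6. 983.607ms @ 3 + 245.902ms (3/4)
7. 1229.508ms @ 15/4 + 245.902ms (3/4)
8. 1475.41ms @ 9/2 + 245.902ms (3/4)
9. 1721.311ms @ 21/4 + 245.902ms (3/4)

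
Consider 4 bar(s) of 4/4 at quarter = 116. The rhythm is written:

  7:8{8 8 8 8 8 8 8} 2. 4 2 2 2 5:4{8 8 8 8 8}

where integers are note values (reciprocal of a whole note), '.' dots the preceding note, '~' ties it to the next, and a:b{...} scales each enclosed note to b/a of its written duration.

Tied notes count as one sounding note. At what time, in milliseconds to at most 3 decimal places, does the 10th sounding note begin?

1. 0.0ms @ 0 + 295.567ms (4/7)
2. 295.567ms @ 4/7 + 295.567ms (4/7)
3. 591.133ms @ 8/7 + 295.567ms (4/7)
4. 886.7ms @ 12/7 + 295.567ms (4/7)
5. 1182.266ms @ 16/7 + 295.567ms (4/7)
6. 1477.833ms @ 20/7 + 295.567ms (4/7)
7. 1773.399ms @ 24/7 + 295.567ms (4/7)
8. 2068.966ms @ 4 + 1551.724ms (3)
9. 3620.69ms @ 7 + 517.241ms (1)
10. 4137.931ms @ 8 + 1034.483ms (2)
11. 5172.414ms @ 10 + 1034.483ms (2)
12. 6206.897ms @ 12 + 1034.483ms (2)
13. 7241.379ms @ 14 + 206.897ms (2/5)
14. 7448.276ms @ 72/5 + 206.897ms (2/5)
15. 7655.172ms @ 74/5 + 206.897ms (2/5)
16. 7862.069ms @ 76/5 + 206.897ms (2/5)
17. 8068.966ms @ 78/5 + 206.897ms (2/5)

note 10 onset = 8b = 4137.931ms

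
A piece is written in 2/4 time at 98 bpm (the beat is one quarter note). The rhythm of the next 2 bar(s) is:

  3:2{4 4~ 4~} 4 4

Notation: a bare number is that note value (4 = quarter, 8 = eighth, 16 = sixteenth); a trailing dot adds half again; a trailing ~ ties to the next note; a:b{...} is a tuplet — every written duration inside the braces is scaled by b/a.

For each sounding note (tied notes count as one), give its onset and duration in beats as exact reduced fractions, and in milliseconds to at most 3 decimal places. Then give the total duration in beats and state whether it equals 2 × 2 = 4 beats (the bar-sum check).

1) 0.0ms=0b +408.163ms=2/3b
2) 408.163ms=2/3b +1428.571ms=7/3b
3) 1836.735ms=3b +612.245ms=1b
Σ=4b of 4 (98bpm 2/4) — PASS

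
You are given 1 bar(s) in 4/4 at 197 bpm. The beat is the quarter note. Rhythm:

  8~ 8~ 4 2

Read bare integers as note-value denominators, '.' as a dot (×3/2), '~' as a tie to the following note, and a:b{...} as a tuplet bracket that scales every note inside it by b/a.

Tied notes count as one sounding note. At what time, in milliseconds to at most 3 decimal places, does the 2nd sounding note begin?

note 2 onset = 2b = 609.137ms

1. 0.0ms @ 0 + 609.137ms (2)
2. 609.137ms @ 2 + 609.137ms (2)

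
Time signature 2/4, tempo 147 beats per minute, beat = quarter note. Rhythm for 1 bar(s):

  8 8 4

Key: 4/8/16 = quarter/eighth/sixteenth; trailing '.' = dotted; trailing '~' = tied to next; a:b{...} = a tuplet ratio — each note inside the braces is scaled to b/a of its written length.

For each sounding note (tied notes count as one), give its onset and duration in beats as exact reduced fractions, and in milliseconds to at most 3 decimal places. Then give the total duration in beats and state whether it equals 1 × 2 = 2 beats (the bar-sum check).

1) 0.0ms=0b +204.082ms=1/2b
2) 204.082ms=1/2b +204.082ms=1/2b
3) 408.163ms=1b +408.163ms=1b
Σ=2b of 2 (147bpm 2/4) — PASS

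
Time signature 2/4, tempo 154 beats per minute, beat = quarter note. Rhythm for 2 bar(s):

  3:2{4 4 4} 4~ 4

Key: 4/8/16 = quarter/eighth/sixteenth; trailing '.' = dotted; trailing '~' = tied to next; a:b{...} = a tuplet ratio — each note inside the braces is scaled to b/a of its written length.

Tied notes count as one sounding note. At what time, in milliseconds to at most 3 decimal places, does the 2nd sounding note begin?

1. 0.0ms @ 0 + 259.74ms (2/3)
2. 259.74ms @ 2/3 + 259.74ms (2/3)
3. 519.481ms @ 4/3 + 259.74ms (2/3)
4. 779.221ms @ 2 + 779.221ms (2)

note 2 onset = 2/3b = 259.74ms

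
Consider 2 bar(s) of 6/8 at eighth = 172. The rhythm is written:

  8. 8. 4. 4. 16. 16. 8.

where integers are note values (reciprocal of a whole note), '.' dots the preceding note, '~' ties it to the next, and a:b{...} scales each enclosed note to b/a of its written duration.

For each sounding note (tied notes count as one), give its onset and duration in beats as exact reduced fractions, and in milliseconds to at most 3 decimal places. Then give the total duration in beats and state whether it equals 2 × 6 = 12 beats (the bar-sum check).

1) 0.0ms=0b +523.256ms=3/2b
2) 523.256ms=3/2b +523.256ms=3/2b
3) 1046.512ms=3b +1046.512ms=3b
4) 2093.023ms=6b +1046.512ms=3b
5) 3139.535ms=9b +261.628ms=3/4b
6) 3401.163ms=39/4b +261.628ms=3/4b
7) 3662.791ms=21/2b +523.256ms=3/2b
Σ=12b of 12 (172bpm 6/8) — PASS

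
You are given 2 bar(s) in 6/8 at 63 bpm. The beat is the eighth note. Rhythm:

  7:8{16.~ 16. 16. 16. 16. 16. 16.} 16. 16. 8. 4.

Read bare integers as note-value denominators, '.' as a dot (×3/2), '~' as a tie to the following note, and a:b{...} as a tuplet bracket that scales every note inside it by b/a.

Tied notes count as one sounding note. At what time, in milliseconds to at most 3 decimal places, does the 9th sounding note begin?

note 9 onset = 15/2b = 7142.857ms

1. 0.0ms @ 0 + 1632.653ms (12/7)
2. 1632.653ms @ 12/7 + 816.327ms (6/7)
3. 2448.98ms @ 18/7 + 816.327ms (6/7)
4. 3265.306ms @ 24/7 + 816.327ms (6/7)
5. 4081.633ms @ 30/7 + 816.327ms (6/7)
6. 4897.959ms @ 36/7 + 816.327ms (6/7)
7. 5714.286ms @ 6 + 714.286ms (3/4)
8. 6428.571ms @ 27/4 + 714.286ms (3/4)
9. 7142.857ms @ 15/2 + 1428.571ms (3/2)
10. 8571.429ms @ 9 + 2857.143ms (3)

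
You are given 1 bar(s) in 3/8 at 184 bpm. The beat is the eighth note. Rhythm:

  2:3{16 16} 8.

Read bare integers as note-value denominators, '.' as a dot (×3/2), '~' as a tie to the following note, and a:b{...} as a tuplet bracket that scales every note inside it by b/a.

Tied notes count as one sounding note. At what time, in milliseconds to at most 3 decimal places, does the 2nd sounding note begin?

1. 0.0ms @ 0 + 244.565ms (3/4)
2. 244.565ms @ 3/4 + 244.565ms (3/4)
3. 489.13ms @ 3/2 + 489.13ms (3/2)

note 2 onset = 3/4b = 244.565ms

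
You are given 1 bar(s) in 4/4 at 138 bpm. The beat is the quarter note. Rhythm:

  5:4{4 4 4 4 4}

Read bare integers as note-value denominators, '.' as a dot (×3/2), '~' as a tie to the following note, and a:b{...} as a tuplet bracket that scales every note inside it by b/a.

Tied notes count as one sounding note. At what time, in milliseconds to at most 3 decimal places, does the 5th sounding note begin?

1. 0.0ms @ 0 + 347.826ms (4/5)
2. 347.826ms @ 4/5 + 347.826ms (4/5)
3. 695.652ms @ 8/5 + 347.826ms (4/5)
4. 1043.478ms @ 12/5 + 347.826ms (4/5)
5. 1391.304ms @ 16/5 + 347.826ms (4/5)

note 5 onset = 16/5b = 1391.304ms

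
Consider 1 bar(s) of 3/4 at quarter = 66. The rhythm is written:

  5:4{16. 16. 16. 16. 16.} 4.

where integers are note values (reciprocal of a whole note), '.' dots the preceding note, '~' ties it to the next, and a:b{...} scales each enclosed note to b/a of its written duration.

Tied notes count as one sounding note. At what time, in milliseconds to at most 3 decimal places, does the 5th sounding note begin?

note 5 onset = 6/5b = 1090.909ms

1. 0.0ms @ 0 + 272.727ms (3/10)
2. 272.727ms @ 3/10 + 272.727ms (3/10)
3. 545.455ms @ 3/5 + 272.727ms (3/10)
4. 818.182ms @ 9/10 + 272.727ms (3/10)
5. 1090.909ms @ 6/5 + 272.727ms (3/10)
6. 1363.636ms @ 3/2 + 1363.636ms (3/2)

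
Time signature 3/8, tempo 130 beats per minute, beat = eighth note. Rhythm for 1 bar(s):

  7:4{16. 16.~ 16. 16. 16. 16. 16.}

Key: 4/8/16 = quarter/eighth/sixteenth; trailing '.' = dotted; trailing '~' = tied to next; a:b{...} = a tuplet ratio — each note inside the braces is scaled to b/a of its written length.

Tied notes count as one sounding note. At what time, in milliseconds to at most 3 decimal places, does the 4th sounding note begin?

1. 0.0ms @ 0 + 197.802ms (3/7)
2. 197.802ms @ 3/7 + 395.604ms (6/7)
3. 593.407ms @ 9/7 + 197.802ms (3/7)
4. 791.209ms @ 12/7 + 197.802ms (3/7)
5. 989.011ms @ 15/7 + 197.802ms (3/7)
6. 1186.813ms @ 18/7 + 197.802ms (3/7)

note 4 onset = 12/7b = 791.209ms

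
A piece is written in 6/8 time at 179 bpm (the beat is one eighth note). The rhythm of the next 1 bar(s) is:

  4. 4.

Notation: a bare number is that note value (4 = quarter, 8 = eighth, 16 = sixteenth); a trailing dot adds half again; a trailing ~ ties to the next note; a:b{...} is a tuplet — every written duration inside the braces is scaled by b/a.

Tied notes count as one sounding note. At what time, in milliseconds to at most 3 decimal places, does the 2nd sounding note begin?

1. 0.0ms @ 0 + 1005.587ms (3)
2. 1005.587ms @ 3 + 1005.587ms (3)

note 2 onset = 3b = 1005.587ms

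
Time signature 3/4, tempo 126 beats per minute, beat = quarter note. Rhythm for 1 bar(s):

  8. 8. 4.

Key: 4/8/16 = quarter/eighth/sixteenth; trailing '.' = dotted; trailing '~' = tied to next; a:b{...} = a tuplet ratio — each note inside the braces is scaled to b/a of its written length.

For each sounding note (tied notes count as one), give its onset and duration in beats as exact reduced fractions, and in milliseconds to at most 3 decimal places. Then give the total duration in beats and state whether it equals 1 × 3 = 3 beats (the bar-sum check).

1) 0.0ms=0b +357.143ms=3/4b
2) 357.143ms=3/4b +357.143ms=3/4b
3) 714.286ms=3/2b +714.286ms=3/2b
Σ=3b of 3 (126bpm 3/4) — PASS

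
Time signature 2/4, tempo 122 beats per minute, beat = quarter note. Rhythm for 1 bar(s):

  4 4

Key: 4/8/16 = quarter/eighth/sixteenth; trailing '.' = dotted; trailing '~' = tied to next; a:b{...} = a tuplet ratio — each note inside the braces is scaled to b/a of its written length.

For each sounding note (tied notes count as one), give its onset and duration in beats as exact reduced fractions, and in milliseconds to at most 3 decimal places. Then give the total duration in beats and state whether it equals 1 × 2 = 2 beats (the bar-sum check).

1) 0.0ms=0b +491.803ms=1b
2) 491.803ms=1b +491.803ms=1b
Σ=2b of 2 (122bpm 2/4) — PASS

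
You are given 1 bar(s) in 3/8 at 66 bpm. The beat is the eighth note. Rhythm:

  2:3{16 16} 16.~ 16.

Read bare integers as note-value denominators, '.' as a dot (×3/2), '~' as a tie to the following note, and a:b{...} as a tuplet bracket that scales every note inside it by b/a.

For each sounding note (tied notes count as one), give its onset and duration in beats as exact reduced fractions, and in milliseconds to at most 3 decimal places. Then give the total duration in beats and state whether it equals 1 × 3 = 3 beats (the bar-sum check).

1) 0.0ms=0b +681.818ms=3/4b
2) 681.818ms=3/4b +681.818ms=3/4b
3) 1363.636ms=3/2b +1363.636ms=3/2b
Σ=3b of 3 (66bpm 3/8) — PASS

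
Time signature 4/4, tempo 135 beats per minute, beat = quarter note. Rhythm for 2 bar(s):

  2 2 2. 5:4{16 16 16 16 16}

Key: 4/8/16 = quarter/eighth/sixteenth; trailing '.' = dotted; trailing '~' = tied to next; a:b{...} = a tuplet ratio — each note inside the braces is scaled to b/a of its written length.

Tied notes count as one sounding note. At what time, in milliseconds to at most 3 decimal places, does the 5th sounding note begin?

note 5 onset = 36/5b = 3200.0ms

1. 0.0ms @ 0 + 888.889ms (2)
2. 888.889ms @ 2 + 888.889ms (2)
3. 1777.778ms @ 4 + 1333.333ms (3)
4. 3111.111ms @ 7 + 88.889ms (1/5)
5. 3200.0ms @ 36/5 + 88.889ms (1/5)
6. 3288.889ms @ 37/5 + 88.889ms (1/5)
7. 3377.778ms @ 38/5 + 88.889ms (1/5)
8. 3466.667ms @ 39/5 + 88.889ms (1/5)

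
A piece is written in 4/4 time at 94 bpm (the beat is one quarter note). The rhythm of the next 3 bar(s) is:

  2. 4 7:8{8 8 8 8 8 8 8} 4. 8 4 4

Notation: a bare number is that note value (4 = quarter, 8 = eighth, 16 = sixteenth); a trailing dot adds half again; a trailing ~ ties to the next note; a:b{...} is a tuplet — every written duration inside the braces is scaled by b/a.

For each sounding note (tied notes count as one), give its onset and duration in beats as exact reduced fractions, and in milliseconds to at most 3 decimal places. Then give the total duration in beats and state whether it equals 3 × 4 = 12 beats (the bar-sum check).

1) 0.0ms=0b +1914.894ms=3b
2) 1914.894ms=3b +638.298ms=1b
3) 2553.191ms=4b +364.742ms=4/7b
4) 2917.933ms=32/7b +364.742ms=4/7b
5) 3282.675ms=36/7b +364.742ms=4/7b
6) 3647.416ms=40/7b +364.742ms=4/7b
7) 4012.158ms=44/7b +364.742ms=4/7b
8) 4376.9ms=48/7b +364.742ms=4/7b
9) 4741.641ms=52/7b +364.742ms=4/7b
10) 5106.383ms=8b +957.447ms=3/2b
11) 6063.83ms=19/2b +319.149ms=1/2b
12) 6382.979ms=10b +638.298ms=1b
13) 7021.277ms=11b +638.298ms=1b
Σ=12b of 12 (94bpm 4/4) — PASS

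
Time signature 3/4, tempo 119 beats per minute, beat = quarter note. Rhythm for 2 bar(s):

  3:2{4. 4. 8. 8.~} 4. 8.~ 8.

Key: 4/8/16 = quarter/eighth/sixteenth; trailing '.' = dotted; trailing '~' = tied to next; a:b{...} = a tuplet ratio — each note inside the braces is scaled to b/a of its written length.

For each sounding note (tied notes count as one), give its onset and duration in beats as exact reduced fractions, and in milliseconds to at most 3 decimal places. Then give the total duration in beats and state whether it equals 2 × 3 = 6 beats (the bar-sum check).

1) 0.0ms=0b +504.202ms=1b
2) 504.202ms=1b +504.202ms=1b
3) 1008.403ms=2b +252.101ms=1/2b
4) 1260.504ms=5/2b +1008.403ms=2b
5) 2268.908ms=9/2b +756.303ms=3/2b
Σ=6b of 6 (119bpm 3/4) — PASS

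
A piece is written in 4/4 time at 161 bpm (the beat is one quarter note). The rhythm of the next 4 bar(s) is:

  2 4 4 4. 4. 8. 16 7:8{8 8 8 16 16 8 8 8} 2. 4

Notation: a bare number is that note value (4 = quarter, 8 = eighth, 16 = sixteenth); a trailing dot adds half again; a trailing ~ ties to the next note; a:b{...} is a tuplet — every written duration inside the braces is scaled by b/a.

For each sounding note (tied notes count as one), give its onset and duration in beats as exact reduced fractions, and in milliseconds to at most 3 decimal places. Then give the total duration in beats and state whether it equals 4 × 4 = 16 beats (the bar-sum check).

1) 0.0ms=0b +745.342ms=2b
2) 745.342ms=2b +372.671ms=1b
3) 1118.012ms=3b +372.671ms=1b
4) 1490.683ms=4b +559.006ms=3/2b
5) 2049.689ms=11/2b +559.006ms=3/2b
6) 2608.696ms=7b +279.503ms=3/4b
7) 2888.199ms=31/4b +93.168ms=1/4b
8) 2981.366ms=8b +212.955ms=4/7b
9) 3194.321ms=60/7b +212.955ms=4/7b
10) 3407.276ms=64/7b +212.955ms=4/7b
11) 3620.231ms=68/7b +106.477ms=2/7b
12) 3726.708ms=10b +106.477ms=2/7b
13) 3833.185ms=72/7b +212.955ms=4/7b
14) 4046.14ms=76/7b +212.955ms=4/7b
15) 4259.095ms=80/7b +212.955ms=4/7b
16) 4472.05ms=12b +1118.012ms=3b
17) 5590.062ms=15b +372.671ms=1b
Σ=16b of 16 (161bpm 4/4) — PASS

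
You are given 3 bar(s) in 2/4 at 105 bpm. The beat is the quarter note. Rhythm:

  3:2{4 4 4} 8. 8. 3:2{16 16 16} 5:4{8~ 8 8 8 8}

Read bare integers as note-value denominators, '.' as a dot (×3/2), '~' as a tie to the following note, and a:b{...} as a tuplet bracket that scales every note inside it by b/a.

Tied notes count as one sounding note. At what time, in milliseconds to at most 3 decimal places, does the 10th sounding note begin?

1. 0.0ms @ 0 + 380.952ms (2/3)
2. 380.952ms @ 2/3 + 380.952ms (2/3)
3. 761.905ms @ 4/3 + 380.952ms (2/3)
4. 1142.857ms @ 2 + 428.571ms (3/4)
5. 1571.429ms @ 11/4 + 428.571ms (3/4)
6. 2000.0ms @ 7/2 + 95.238ms (1/6)
7. 2095.238ms @ 11/3 + 95.238ms (1/6)
8. 2190.476ms @ 23/6 + 95.238ms (1/6)
9. 2285.714ms @ 4 + 457.143ms (4/5)
10. 2742.857ms @ 24/5 + 228.571ms (2/5)
11. 2971.429ms @ 26/5 + 228.571ms (2/5)
12. 3200.0ms @ 28/5 + 228.571ms (2/5)

note 10 onset = 24/5b = 2742.857ms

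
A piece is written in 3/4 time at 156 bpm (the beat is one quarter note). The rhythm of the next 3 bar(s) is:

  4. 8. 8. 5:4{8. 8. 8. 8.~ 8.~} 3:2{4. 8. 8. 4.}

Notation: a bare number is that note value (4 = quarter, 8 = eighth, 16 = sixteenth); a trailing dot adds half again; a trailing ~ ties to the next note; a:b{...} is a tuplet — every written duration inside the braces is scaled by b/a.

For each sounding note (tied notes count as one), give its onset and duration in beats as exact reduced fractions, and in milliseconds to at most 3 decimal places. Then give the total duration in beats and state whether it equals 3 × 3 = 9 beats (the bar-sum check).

1) 0.0ms=0b +576.923ms=3/2b
2) 576.923ms=3/2b +288.462ms=3/4b
3) 865.385ms=9/4b +288.462ms=3/4b
4) 1153.846ms=3b +230.769ms=3/5b
5) 1384.615ms=18/5b +230.769ms=3/5b
6) 1615.385ms=21/5b +230.769ms=3/5b
7) 1846.154ms=24/5b +846.154ms=11/5b
8) 2692.308ms=7b +192.308ms=1/2b
9) 2884.615ms=15/2b +192.308ms=1/2b
10) 3076.923ms=8b +384.615ms=1b
Σ=9b of 9 (156bpm 3/4) — PASS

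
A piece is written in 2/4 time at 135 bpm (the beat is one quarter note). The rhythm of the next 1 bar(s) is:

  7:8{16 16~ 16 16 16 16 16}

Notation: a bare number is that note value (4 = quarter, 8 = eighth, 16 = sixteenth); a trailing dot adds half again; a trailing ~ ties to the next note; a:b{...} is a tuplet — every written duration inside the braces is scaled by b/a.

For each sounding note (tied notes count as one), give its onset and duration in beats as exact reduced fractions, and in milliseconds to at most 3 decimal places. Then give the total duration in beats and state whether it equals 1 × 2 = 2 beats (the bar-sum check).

1) 0.0ms=0b +126.984ms=2/7b
2) 126.984ms=2/7b +253.968ms=4/7b
3) 380.952ms=6/7b +126.984ms=2/7b
4) 507.937ms=8/7b +126.984ms=2/7b
5) 634.921ms=10/7b +126.984ms=2/7b
6) 761.905ms=12/7b +126.984ms=2/7b
Σ=2b of 2 (135bpm 2/4) — PASS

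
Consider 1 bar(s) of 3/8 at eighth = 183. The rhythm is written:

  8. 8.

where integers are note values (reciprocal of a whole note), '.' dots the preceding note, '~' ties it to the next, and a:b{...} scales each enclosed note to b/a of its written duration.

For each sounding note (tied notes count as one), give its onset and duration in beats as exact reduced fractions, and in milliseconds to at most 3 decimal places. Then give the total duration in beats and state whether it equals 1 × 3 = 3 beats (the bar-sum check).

1) 0.0ms=0b +491.803ms=3/2b
2) 491.803ms=3/2b +491.803ms=3/2b
Σ=3b of 3 (183bpm 3/8) — PASS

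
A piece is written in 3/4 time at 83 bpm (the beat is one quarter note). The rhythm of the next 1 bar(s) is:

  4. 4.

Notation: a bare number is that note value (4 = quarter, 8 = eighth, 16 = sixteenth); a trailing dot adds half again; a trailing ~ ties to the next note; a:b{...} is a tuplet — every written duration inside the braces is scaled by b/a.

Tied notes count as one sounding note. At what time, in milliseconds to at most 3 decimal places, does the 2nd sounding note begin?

note 2 onset = 3/2b = 1084.337ms

1. 0.0ms @ 0 + 1084.337ms (3/2)
2. 1084.337ms @ 3/2 + 1084.337ms (3/2)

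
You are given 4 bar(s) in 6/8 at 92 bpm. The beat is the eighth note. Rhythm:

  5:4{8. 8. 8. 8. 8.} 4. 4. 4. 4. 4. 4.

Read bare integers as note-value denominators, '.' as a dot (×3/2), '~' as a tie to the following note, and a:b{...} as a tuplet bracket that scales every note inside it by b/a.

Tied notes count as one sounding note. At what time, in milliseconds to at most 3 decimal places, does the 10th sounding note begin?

1. 0.0ms @ 0 + 782.609ms (6/5)
2. 782.609ms @ 6/5 + 782.609ms (6/5)
3. 1565.217ms @ 12/5 + 782.609ms (6/5)
4. 2347.826ms @ 18/5 + 782.609ms (6/5)
5. 3130.435ms @ 24/5 + 782.609ms (6/5)
6. 3913.043ms @ 6 + 1956.522ms (3)
7. 5869.565ms @ 9 + 1956.522ms (3)
8. 7826.087ms @ 12 + 1956.522ms (3)
9. 9782.609ms @ 15 + 1956.522ms (3)
10. 11739.13ms @ 18 + 1956.522ms (3)
11. 13695.652ms @ 21 + 1956.522ms (3)

note 10 onset = 18b = 11739.13ms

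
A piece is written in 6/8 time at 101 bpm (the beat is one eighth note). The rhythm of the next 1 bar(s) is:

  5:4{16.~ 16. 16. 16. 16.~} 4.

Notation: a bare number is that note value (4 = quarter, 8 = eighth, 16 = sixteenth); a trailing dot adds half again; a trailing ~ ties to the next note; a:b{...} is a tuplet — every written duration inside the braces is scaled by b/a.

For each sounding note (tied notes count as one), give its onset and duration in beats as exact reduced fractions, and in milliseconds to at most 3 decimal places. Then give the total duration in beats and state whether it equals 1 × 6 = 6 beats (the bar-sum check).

1) 0.0ms=0b +712.871ms=6/5b
2) 712.871ms=6/5b +356.436ms=3/5b
3) 1069.307ms=9/5b +356.436ms=3/5b
4) 1425.743ms=12/5b +2138.614ms=18/5b
Σ=6b of 6 (101bpm 6/8) — PASS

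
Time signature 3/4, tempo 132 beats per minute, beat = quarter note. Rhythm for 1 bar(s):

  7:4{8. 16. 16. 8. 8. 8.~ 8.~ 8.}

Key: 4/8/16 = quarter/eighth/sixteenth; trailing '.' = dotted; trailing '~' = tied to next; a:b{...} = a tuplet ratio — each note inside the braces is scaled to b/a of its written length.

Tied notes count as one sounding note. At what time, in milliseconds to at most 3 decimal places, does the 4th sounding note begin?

1. 0.0ms @ 0 + 194.805ms (3/7)
2. 194.805ms @ 3/7 + 97.403ms (3/14)
3. 292.208ms @ 9/14 + 97.403ms (3/14)
4. 389.61ms @ 6/7 + 194.805ms (3/7)
5. 584.416ms @ 9/7 + 194.805ms (3/7)
6. 779.221ms @ 12/7 + 584.416ms (9/7)

note 4 onset = 6/7b = 389.61ms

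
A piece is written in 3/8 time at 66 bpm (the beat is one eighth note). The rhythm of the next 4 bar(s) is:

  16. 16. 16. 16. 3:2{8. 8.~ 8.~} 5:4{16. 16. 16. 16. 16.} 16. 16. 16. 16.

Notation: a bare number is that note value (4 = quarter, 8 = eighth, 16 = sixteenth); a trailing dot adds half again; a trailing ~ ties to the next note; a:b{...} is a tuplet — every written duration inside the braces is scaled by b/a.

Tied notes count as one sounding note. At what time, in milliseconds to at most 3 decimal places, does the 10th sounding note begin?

1. 0.0ms @ 0 + 681.818ms (3/4)
2. 681.818ms @ 3/4 + 681.818ms (3/4)
3. 1363.636ms @ 3/2 + 681.818ms (3/4)
4. 2045.455ms @ 9/4 + 681.818ms (3/4)
5. 2727.273ms @ 3 + 909.091ms (1)
6. 3636.364ms @ 4 + 2363.636ms (13/5)
7. 6000.0ms @ 33/5 + 545.455ms (3/5)
8. 6545.455ms @ 36/5 + 545.455ms (3/5)
9. 7090.909ms @ 39/5 + 545.455ms (3/5)
10. 7636.364ms @ 42/5 + 545.455ms (3/5)
11. 8181.818ms @ 9 + 681.818ms (3/4)
12. 8863.636ms @ 39/4 + 681.818ms (3/4)
13. 9545.455ms @ 21/2 + 681.818ms (3/4)
14. 10227.273ms @ 45/4 + 681.818ms (3/4)

note 10 onset = 42/5b = 7636.364ms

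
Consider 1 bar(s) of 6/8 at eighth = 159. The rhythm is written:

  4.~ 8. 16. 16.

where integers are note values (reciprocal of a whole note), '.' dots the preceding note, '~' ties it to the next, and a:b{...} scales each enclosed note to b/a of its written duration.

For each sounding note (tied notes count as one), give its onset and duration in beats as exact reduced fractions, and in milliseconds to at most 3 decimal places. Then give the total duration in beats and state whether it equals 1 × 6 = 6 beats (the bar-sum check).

1) 0.0ms=0b +1698.113ms=9/2b
2) 1698.113ms=9/2b +283.019ms=3/4b
3) 1981.132ms=21/4b +283.019ms=3/4b
Σ=6b of 6 (159bpm 6/8) — PASS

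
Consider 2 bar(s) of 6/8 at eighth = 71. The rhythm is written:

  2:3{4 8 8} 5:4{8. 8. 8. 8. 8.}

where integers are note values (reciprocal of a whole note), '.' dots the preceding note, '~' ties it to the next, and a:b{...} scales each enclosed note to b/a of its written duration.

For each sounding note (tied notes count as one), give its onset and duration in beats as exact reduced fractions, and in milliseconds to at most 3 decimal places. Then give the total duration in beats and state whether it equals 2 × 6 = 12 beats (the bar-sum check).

1) 0.0ms=0b +2535.211ms=3b
2) 2535.211ms=3b +1267.606ms=3/2b
3) 3802.817ms=9/2b +1267.606ms=3/2b
4) 5070.423ms=6b +1014.085ms=6/5b
5) 6084.507ms=36/5b +1014.085ms=6/5b
6) 7098.592ms=42/5b +1014.085ms=6/5b
7) 8112.676ms=48/5b +1014.085ms=6/5b
8) 9126.761ms=54/5b +1014.085ms=6/5b
Σ=12b of 12 (71bpm 6/8) — PASS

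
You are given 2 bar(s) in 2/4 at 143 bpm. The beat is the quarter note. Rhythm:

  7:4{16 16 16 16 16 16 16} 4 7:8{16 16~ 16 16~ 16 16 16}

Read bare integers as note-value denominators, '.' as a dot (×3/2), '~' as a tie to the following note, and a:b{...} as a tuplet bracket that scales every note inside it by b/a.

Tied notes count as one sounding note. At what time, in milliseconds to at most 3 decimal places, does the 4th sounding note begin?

note 4 onset = 3/7b = 179.82ms

1. 0.0ms @ 0 + 59.94ms (1/7)
2. 59.94ms @ 1/7 + 59.94ms (1/7)
3. 119.88ms @ 2/7 + 59.94ms (1/7)
4. 179.82ms @ 3/7 + 59.94ms (1/7)
5. 239.76ms @ 4/7 + 59.94ms (1/7)
6. 299.7ms @ 5/7 + 59.94ms (1/7)
7. 359.64ms @ 6/7 + 59.94ms (1/7)
8. 419.58ms @ 1 + 419.58ms (1)
9. 839.161ms @ 2 + 119.88ms (2/7)
10. 959.041ms @ 16/7 + 239.76ms (4/7)
11. 1198.801ms @ 20/7 + 239.76ms (4/7)
12. 1438.561ms @ 24/7 + 119.88ms (2/7)
13. 1558.442ms @ 26/7 + 119.88ms (2/7)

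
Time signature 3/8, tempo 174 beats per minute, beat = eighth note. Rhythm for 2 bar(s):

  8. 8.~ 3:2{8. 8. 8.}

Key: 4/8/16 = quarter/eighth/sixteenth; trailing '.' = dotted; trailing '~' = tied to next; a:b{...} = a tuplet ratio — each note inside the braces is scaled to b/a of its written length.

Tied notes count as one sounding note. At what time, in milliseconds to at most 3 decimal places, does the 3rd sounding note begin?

note 3 onset = 4b = 1379.31ms

1. 0.0ms @ 0 + 517.241ms (3/2)
2. 517.241ms @ 3/2 + 862.069ms (5/2)
3. 1379.31ms @ 4 + 344.828ms (1)
4. 1724.138ms @ 5 + 344.828ms (1)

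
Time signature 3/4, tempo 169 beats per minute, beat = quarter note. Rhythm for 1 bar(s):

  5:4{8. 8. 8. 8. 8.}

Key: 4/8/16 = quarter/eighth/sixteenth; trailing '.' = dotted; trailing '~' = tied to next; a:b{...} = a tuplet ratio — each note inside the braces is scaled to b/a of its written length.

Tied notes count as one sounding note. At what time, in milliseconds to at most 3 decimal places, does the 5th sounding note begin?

1. 0.0ms @ 0 + 213.018ms (3/5)
2. 213.018ms @ 3/5 + 213.018ms (3/5)
3. 426.036ms @ 6/5 + 213.018ms (3/5)
4. 639.053ms @ 9/5 + 213.018ms (3/5)
5. 852.071ms @ 12/5 + 213.018ms (3/5)

note 5 onset = 12/5b = 852.071ms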